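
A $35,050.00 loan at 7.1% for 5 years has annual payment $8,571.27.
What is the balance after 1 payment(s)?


Formula: Balance = PV*(1+r)^k - PMT*((1+r)^k - 1)/r
Growth: (1 + 0.071)^1 = 1.071
Accumulated factor: ((1+r)^k - 1)/r = 1.0
Balance = $35,050.00 * 1.071 - $8,571.27 * 1.0
Balance = $28,967.28

$28,967.28


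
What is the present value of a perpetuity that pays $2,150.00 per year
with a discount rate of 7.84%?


Formula: PV = C / r
Substituting: PV = $2,150.00 / 0.0784
PV = $27,423.47

$27,423.47


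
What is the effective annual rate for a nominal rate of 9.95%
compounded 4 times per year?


Formula: EAR = (1 + r/m)^m - 1
Period rate: r/m = 0.0995 / 4 = 0.024875
Compounding: (1 + 0.024875)^4 = 1.103275
EAR = 1.103275 - 1 = 0.103275

0.103275


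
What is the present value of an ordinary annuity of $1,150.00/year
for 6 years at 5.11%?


Formula: PV = PMT * (1 - (1+r)^(-n)) / r
Discount factor: (1 + 0.0511)^(-6) = 0.741542
Bracket: 1 - 0.741542 = 0.258458
PV = $1,150.00 * 0.258458 / 0.0511 = $5,816.57

$5,816.57


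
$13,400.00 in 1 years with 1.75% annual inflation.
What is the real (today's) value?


Formula: Real value = nominal / (1 + inflation)^years
Price level: (1 + 0.0175)^1 = 1.0175
Real value = $13,400.00 / 1.0175 = $13,169.53

$13,169.53


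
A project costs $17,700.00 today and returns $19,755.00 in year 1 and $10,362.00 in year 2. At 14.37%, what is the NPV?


Formula: NPV = C0 + C1/(1+r) + C2/(1+r)^2
Discount C1: $19,755.00 / (1 + 0.1437) = $17,272.89
Discount C2: $10,362.00 / (1 + 0.1437)^2 = $7,921.72
NPV = -$17,700.00 + $17,272.89 + $7,921.72 = $7,494.60

$7,494.60


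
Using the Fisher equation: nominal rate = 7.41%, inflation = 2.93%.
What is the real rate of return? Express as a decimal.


Formula: (1 + r_real) = (1 + r_nom) / (1 + inflation)
Substituting: (1 + r_real) = 1.0741 / 1.0293
(1 + r_real) = 1.043525
r_real = 1.043525 - 1 = 0.043525

0.043525


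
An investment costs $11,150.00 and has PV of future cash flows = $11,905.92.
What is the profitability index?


Formula: PI = PV(cash flows) / initial investment
Substituting: PI = $11,905.92 / $11,150.00
PI = 1.0678

1.0678


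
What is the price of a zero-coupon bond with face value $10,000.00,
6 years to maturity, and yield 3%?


Formula: Price = FV / (1 + r)^n
Substituting: Price = $10,000.00 / (1 + 0.03)^6
Discount factor: (1.03)^6 = 1.194052
Price = $10,000.00 / 1.194052 = $8,374.84

$8,374.84


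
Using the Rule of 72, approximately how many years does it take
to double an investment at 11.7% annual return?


Formula: Years ≈ 72 / r
Substituting: Years ≈ 72 / 11.7
Years ≈ 6.2

6.2 years


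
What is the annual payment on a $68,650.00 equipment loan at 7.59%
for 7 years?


Formula: PMT = PV * r / (1 - (1+r)^(-n))
Denominator: 1 - (1 + 0.0759)^(-7) = 0.400766
Numerator: $68,650.00 * 0.0759 = 5210.535
PMT = 5210.535 / 0.400766 = $13,001.45

$13,001.45


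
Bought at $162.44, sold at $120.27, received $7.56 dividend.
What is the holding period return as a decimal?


Formula: HPR = (P1 - P0 + D) / P0
Gain: $120.27 - $162.44 + $7.56 = -$34.61
HPR = -$34.61 / $162.44 = -0.2131

-0.2131


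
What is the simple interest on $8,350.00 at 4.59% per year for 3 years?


Formula: I = P * r * t
Substituting: I = $8,350.00 * 0.0459 * 3
Step: I = $8,350.00 * 0.1377
I = $1,149.80

$1,149.80


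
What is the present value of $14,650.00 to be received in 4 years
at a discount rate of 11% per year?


Formula: PV = FV / (1 + r)^n
Substituting: PV = $14,650.00 / (1 + 0.11)^4
Discount factor: (1.11)^4 = 1.51807
PV = $14,650.00 / 1.51807 = $9,650.41

$9,650.41


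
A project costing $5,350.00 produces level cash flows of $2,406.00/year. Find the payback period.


Formula: Payback = investment / annual cash flow
Substituting: Payback = $5,350.00 / $2,406.00
Payback = 2.2236 years

2.2236 years


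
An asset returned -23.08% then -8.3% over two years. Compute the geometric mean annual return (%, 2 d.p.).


Formula: Geometric mean = ((1+r1)*(1+r2))^(1/2) - 1
Product: (1 + -0.2308) * (1 + -0.083) = 0.7692 * 0.917 = 0.705356
Square root: 0.705356^0.5 = 0.839855
Geometric mean = 0.839855 - 1 = -0.160145
As percentage: -16.01%

-16.01%


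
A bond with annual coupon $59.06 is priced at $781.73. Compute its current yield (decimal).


Formula: Current yield = annual coupon / price
Substituting: CY = $59.06 / $781.73
CY = 0.07555

0.07555


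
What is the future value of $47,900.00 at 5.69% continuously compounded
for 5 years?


Formula: FV = P * e^(r*t)
Exponent: r*t = 0.0569 * 5 = 0.2845
e^(0.2845) = 1.329097
FV = $47,900.00 * 1.329097 = $63,663.76

$63,663.76


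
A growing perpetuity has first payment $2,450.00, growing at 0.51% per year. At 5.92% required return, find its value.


Formula: PV = C / (r - g)
Spread: r - g = 0.0592 - 0.0051 = 0.0541
Substituting: PV = $2,450.00 / 0.0541
PV = $45,286.51

$45,286.51


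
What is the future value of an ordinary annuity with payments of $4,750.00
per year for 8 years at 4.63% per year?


Formula: FV = PMT * ((1+r)^n - 1) / r
Growth factor: (1 + 0.0463)^8 = 1.436315
Numerator: 1.436315 - 1 = 0.436315
FV = $4,750.00 * 0.436315 / 0.0463 = $44,762.37

$44,762.37


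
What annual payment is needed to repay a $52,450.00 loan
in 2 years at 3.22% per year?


Formula: PMT = PV * r / (1 - (1+r)^(-n))
Denominator: 1 - (1 + 0.0322)^(-2) = 0.061418
Numerator: $52,450.00 * 0.0322 = 1688.89
PMT = 1688.89 / 0.061418 = $27,498.36

$27,498.36


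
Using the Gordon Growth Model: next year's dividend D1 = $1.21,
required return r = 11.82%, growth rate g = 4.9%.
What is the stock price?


Formula: P = D1 / (r - g)
Spread: r - g = 0.1182 - 0.049 = 0.0692
Substituting: P = $1.21 / 0.0692
P = $17.49

$17.49


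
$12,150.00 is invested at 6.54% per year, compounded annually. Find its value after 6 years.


Formula: FV = P * (1 + r)^n
Substituting: FV = $12,150.00 * (1 + 0.0654)^6
Growth factor: (1.0654)^6 = 1.462434
FV = $12,150.00 * 1.462434 = $17,768.57

$17,768.57


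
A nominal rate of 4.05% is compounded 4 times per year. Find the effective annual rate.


Formula: EAR = (1 + r/m)^m - 1
Period rate: r/m = 0.0405 / 4 = 0.010125
Compounding: (1 + 0.010125)^4 = 1.041119
EAR = 1.041119 - 1 = 0.041119

0.041119


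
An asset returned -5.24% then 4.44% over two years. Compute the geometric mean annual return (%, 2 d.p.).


Formula: Geometric mean = ((1+r1)*(1+r2))^(1/2) - 1
Product: (1 + -0.0524) * (1 + 0.0444) = 0.9476 * 1.0444 = 0.989673
Square root: 0.989673^0.5 = 0.994823
Geometric mean = 0.994823 - 1 = -0.005177
As percentage: -0.52%

-0.52%


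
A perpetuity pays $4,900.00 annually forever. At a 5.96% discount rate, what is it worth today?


Formula: PV = C / r
Substituting: PV = $4,900.00 / 0.0596
PV = $82,214.77

$82,214.77


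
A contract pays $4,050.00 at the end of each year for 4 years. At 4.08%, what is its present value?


Formula: PV = PMT * (1 - (1+r)^(-n)) / r
Discount factor: (1 + 0.0408)^(-4) = 0.852179
Bracket: 1 - 0.852179 = 0.147821
PV = $4,050.00 * 0.147821 / 0.0408 = $14,673.40

$14,673.40


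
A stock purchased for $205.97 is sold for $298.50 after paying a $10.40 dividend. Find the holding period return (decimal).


Formula: HPR = (P1 - P0 + D) / P0
Gain: $298.50 - $205.97 + $10.40 = $102.93
HPR = $102.93 / $205.97 = 0.4997

0.4997


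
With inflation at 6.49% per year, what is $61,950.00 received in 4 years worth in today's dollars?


Formula: Real value = nominal / (1 + inflation)^years
Price level: (1 + 0.0649)^4 = 1.285983
Real value = $61,950.00 / 1.285983 = $48,173.26

$48,173.26


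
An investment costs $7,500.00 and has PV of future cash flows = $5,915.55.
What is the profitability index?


Formula: PI = PV(cash flows) / initial investment
Substituting: PI = $5,915.55 / $7,500.00
PI = 0.7887

0.7887


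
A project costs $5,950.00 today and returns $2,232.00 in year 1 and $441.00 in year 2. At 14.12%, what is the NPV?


Formula: NPV = C0 + C1/(1+r) + C2/(1+r)^2
Discount C1: $2,232.00 / (1 + 0.1412) = $1,955.84
Discount C2: $441.00 / (1 + 0.1412)^2 = $338.62
NPV = -$5,950.00 + $1,955.84 + $338.62 = -$3,655.54

-$3,655.54


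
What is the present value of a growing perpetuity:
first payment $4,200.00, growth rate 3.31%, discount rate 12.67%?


Formula: PV = C / (r - g)
Spread: r - g = 0.1267 - 0.0331 = 0.0936
Substituting: PV = $4,200.00 / 0.0936
PV = $44,871.79

$44,871.79


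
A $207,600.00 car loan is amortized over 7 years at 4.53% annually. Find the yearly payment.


Formula: PMT = PV * r / (1 - (1+r)^(-n))
Denominator: 1 - (1 + 0.0453)^(-7) = 0.266647
Numerator: $207,600.00 * 0.0453 = 9404.28
PMT = 9404.28 / 0.266647 = $35,268.71

$35,268.71


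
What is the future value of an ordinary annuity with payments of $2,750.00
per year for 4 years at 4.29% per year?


Formula: FV = PMT * ((1+r)^n - 1) / r
Growth factor: (1 + 0.0429)^4 = 1.182962
Numerator: 1.182962 - 1 = 0.182962
FV = $2,750.00 * 0.182962 / 0.0429 = $11,728.31

$11,728.31


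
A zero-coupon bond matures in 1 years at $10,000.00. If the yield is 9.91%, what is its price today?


Formula: Price = FV / (1 + r)^n
Substituting: Price = $10,000.00 / (1 + 0.0991)^1
Discount factor: (1.0991)^1 = 1.0991
Price = $10,000.00 / 1.0991 = $9,098.35

$9,098.35


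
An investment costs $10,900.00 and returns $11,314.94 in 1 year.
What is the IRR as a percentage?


Formula: IRR = C1/C0 - 1
Substituting: IRR = $11,314.94 / $10,900.00 - 1
Ratio: 1.038068 - 1 = 0.038068
IRR = 3.8068%

3.8068%


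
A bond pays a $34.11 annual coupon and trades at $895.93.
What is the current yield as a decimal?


Formula: Current yield = annual coupon / price
Substituting: CY = $34.11 / $895.93
CY = 0.038072

0.038072


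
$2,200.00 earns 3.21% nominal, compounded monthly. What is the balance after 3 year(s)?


Formula: FV = P * (1 + r/m)^(m*t)
Period rate: r/m = 0.0321 / 12 = 0.002675
Total periods: m*t = 12 * 3 = 36
Growth factor: (1 + 0.002675)^36 = 1.100948
FV = $2,200.00 * 1.100948 = $2,422.09

$2,422.09


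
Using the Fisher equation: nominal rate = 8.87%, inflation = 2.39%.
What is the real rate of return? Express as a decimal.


Formula: (1 + r_real) = (1 + r_nom) / (1 + inflation)
Substituting: (1 + r_real) = 1.0887 / 1.0239
(1 + r_real) = 1.063287
r_real = 1.063287 - 1 = 0.063287

0.063287


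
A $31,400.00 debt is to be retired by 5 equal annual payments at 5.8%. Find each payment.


Formula: PMT = PV * r / (1 - (1+r)^(-n))
Denominator: 1 - (1 + 0.058)^(-5) = 0.245652
Numerator: $31,400.00 * 0.058 = 1821.2
PMT = 1821.2 / 0.245652 = $7,413.74

$7,413.74


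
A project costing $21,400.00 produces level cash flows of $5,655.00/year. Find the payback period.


Formula: Payback = investment / annual cash flow
Substituting: Payback = $21,400.00 / $5,655.00
Payback = 3.7843 years

3.7843 years


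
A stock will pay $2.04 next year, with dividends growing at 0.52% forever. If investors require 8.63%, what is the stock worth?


Formula: P = D1 / (r - g)
Spread: r - g = 0.0863 - 0.0052 = 0.0811
Substituting: P = $2.04 / 0.0811
P = $25.15

$25.15


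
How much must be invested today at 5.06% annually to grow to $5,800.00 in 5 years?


Formula: PV = FV / (1 + r)^n
Substituting: PV = $5,800.00 / (1 + 0.0506)^5
Discount factor: (1.0506)^5 = 1.279932
PV = $5,800.00 / 1.279932 = $4,531.49

$4,531.49


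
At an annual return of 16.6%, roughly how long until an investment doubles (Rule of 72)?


Formula: Years ≈ 72 / r
Substituting: Years ≈ 72 / 16.6
Years ≈ 4.3

4.3 years


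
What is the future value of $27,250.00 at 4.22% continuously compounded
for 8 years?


Formula: FV = P * e^(r*t)
Exponent: r*t = 0.0422 * 8 = 0.3376
e^(0.3376) = 1.40158
FV = $27,250.00 * 1.40158 = $38,193.05

$38,193.05


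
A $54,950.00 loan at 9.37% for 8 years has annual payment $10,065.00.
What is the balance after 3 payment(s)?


Formula: Balance = PV*(1+r)^k - PMT*((1+r)^k - 1)/r
Growth: (1 + 0.0937)^3 = 1.308262
Accumulated factor: ((1+r)^k - 1)/r = 3.28988
Balance = $54,950.00 * 1.308262 - $10,065.00 * 3.28988
Balance = $38,776.34

$38,776.34


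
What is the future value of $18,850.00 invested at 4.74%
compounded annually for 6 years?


Formula: FV = P * (1 + r)^n
Substituting: FV = $18,850.00 * (1 + 0.0474)^6
Growth factor: (1.0474)^6 = 1.320308
FV = $18,850.00 * 1.320308 = $24,887.82

$24,887.82


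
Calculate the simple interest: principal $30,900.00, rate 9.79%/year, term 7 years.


Formula: I = P * r * t
Substituting: I = $30,900.00 * 0.0979 * 7
Step: I = $30,900.00 * 0.6853
I = $21,175.77

$21,175.77


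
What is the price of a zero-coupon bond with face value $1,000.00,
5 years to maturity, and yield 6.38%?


Formula: Price = FV / (1 + r)^n
Substituting: Price = $1,000.00 / (1 + 0.0638)^5
Discount factor: (1.0638)^5 = 1.362385
Price = $1,000.00 / 1.362385 = $734.01

$734.01


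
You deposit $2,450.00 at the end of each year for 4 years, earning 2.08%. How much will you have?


Formula: FV = PMT * ((1+r)^n - 1) / r
Growth factor: (1 + 0.0208)^4 = 1.085832
Numerator: 1.085832 - 1 = 0.085832
FV = $2,450.00 * 0.085832 / 0.0208 = $10,110.02

$10,110.02


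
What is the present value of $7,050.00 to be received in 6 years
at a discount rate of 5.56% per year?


Formula: PV = FV / (1 + r)^n
Substituting: PV = $7,050.00 / (1 + 0.0556)^6
Discount factor: (1.0556)^6 = 1.383555
PV = $7,050.00 / 1.383555 = $5,095.57

$5,095.57


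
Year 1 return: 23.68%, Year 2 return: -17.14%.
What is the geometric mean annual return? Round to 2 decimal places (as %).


Formula: Geometric mean = ((1+r1)*(1+r2))^(1/2) - 1
Product: (1 + 0.2368) * (1 + -0.1714) = 1.2368 * 0.8286 = 1.024812
Square root: 1.024812^0.5 = 1.01233
Geometric mean = 1.01233 - 1 = 0.01233
As percentage: 1.23%

1.23%


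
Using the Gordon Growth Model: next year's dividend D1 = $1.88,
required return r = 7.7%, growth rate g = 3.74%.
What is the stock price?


Formula: P = D1 / (r - g)
Spread: r - g = 0.077 - 0.0374 = 0.0396
Substituting: P = $1.88 / 0.0396
P = $47.47

$47.47


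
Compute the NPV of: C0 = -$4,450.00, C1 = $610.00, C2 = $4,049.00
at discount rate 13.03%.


Formula: NPV = C0 + C1/(1+r) + C2/(1+r)^2
Discount C1: $610.00 / (1 + 0.1303) = $539.68
Discount C2: $4,049.00 / (1 + 0.1303)^2 = $3,169.28
NPV = -$4,450.00 + $539.68 + $3,169.28 = -$741.04

-$741.04


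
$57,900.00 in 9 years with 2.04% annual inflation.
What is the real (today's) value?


Formula: Real value = nominal / (1 + inflation)^years
Price level: (1 + 0.0204)^9 = 1.199317
Real value = $57,900.00 / 1.199317 = $48,277.47

$48,277.47


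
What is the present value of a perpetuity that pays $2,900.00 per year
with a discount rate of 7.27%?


Formula: PV = C / r
Substituting: PV = $2,900.00 / 0.0727
PV = $39,889.96

$39,889.96


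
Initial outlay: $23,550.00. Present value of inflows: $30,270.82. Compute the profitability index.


Formula: PI = PV(cash flows) / initial investment
Substituting: PI = $30,270.82 / $23,550.00
PI = 1.2854

1.2854


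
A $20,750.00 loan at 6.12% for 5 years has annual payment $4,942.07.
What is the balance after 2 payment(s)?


Formula: Balance = PV*(1+r)^k - PMT*((1+r)^k - 1)/r
Growth: (1 + 0.0612)^2 = 1.126145
Accumulated factor: ((1+r)^k - 1)/r = 2.0612
Balance = $20,750.00 * 1.126145 - $4,942.07 * 2.0612
Balance = $13,180.92

$13,180.92


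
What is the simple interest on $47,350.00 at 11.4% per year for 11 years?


Formula: I = P * r * t
Substituting: I = $47,350.00 * 0.114 * 11
Step: I = $47,350.00 * 1.254
I = $59,376.90

$59,376.90


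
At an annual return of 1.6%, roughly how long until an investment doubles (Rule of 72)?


Formula: Years ≈ 72 / r
Substituting: Years ≈ 72 / 1.6
Years ≈ 45.0

45.0 years


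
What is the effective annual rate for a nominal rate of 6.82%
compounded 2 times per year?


Formula: EAR = (1 + r/m)^m - 1
Period rate: r/m = 0.0682 / 2 = 0.0341
Compounding: (1 + 0.0341)^2 = 1.069363
EAR = 1.069363 - 1 = 0.069363

0.069363


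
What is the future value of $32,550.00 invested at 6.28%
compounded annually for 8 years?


Formula: FV = P * (1 + r)^n
Substituting: FV = $32,550.00 * (1 + 0.0628)^8
Growth factor: (1.0628)^8 = 1.627842
FV = $32,550.00 * 1.627842 = $52,986.27

$52,986.27


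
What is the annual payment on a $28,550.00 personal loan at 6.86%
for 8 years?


Formula: PMT = PV * r / (1 - (1+r)^(-n))
Denominator: 1 - (1 + 0.0686)^(-8) = 0.411863
Numerator: $28,550.00 * 0.0686 = 1958.53
PMT = 1958.53 / 0.411863 = $4,755.30

$4,755.30


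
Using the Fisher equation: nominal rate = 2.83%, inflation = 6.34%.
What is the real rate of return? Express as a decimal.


Formula: (1 + r_real) = (1 + r_nom) / (1 + inflation)
Substituting: (1 + r_real) = 1.0283 / 1.0634
(1 + r_real) = 0.966993
r_real = 0.966993 - 1 = -0.033007

-0.033007


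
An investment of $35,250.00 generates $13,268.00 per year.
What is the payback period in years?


Formula: Payback = investment / annual cash flow
Substituting: Payback = $35,250.00 / $13,268.00
Payback = 2.6568 years

2.6568 years


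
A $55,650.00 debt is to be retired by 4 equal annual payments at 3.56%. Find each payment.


Formula: PMT = PV * r / (1 - (1+r)^(-n))
Denominator: 1 - (1 + 0.0356)^(-4) = 0.130576
Numerator: $55,650.00 * 0.0356 = 1981.14
PMT = 1981.14 / 0.130576 = $15,172.36

$15,172.36


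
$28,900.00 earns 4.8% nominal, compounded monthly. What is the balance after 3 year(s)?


Formula: FV = P * (1 + r/m)^(m*t)
Period rate: r/m = 0.048 / 12 = 0.004
Total periods: m*t = 12 * 3 = 36
Growth factor: (1 + 0.004)^36 = 1.154552
FV = $28,900.00 * 1.154552 = $33,366.57

$33,366.57


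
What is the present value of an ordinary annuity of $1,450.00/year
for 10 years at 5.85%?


Formula: PV = PMT * (1 - (1+r)^(-n)) / r
Discount factor: (1 + 0.0585)^(-10) = 0.566358
Bracket: 1 - 0.566358 = 0.433642
PV = $1,450.00 * 0.433642 / 0.0585 = $10,748.38

$10,748.38


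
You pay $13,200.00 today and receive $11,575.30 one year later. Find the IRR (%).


Formula: IRR = C1/C0 - 1
Substituting: IRR = $11,575.30 / $13,200.00 - 1
Ratio: 0.876917 - 1 = -0.123083
IRR = -12.3083%

-12.3083%


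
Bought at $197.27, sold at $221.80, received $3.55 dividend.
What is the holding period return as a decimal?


Formula: HPR = (P1 - P0 + D) / P0
Gain: $221.80 - $197.27 + $3.55 = $28.08
HPR = $28.08 / $197.27 = 0.1423

0.1423


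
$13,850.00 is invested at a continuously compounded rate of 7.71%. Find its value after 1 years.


Formula: FV = P * e^(r*t)
Exponent: r*t = 0.0771 * 1 = 0.0771
e^(0.0771) = 1.08015
FV = $13,850.00 * 1.08015 = $14,960.08

$14,960.08


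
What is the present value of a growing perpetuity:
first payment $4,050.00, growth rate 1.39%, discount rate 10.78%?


Formula: PV = C / (r - g)
Spread: r - g = 0.1078 - 0.0139 = 0.0939
Substituting: PV = $4,050.00 / 0.0939
PV = $43,130.99

$43,130.99


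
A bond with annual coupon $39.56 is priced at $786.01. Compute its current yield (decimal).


Formula: Current yield = annual coupon / price
Substituting: CY = $39.56 / $786.01
CY = 0.05033

0.05033


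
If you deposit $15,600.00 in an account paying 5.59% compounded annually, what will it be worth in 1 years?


Formula: FV = P * (1 + r)^n
Substituting: FV = $15,600.00 * (1 + 0.0559)^1
Growth factor: (1.0559)^1 = 1.0559
FV = $15,600.00 * 1.0559 = $16,472.04

$16,472.04


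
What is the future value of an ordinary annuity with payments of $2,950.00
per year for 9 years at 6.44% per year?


Formula: FV = PMT * ((1+r)^n - 1) / r
Growth factor: (1 + 0.0644)^9 = 1.753654
Numerator: 1.753654 - 1 = 0.753654
FV = $2,950.00 * 0.753654 / 0.0644 = $34,522.95

$34,522.95


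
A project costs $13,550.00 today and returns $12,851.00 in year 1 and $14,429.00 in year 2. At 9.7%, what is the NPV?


Formula: NPV = C0 + C1/(1+r) + C2/(1+r)^2
Discount C1: $12,851.00 / (1 + 0.097) = $11,714.68
Discount C2: $14,429.00 / (1 + 0.097)^2 = $11,990.10
NPV = -$13,550.00 + $11,714.68 + $11,990.10 = $10,154.78

$10,154.78


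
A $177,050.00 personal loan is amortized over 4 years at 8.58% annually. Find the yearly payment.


Formula: PMT = PV * r / (1 - (1+r)^(-n))
Denominator: 1 - (1 + 0.0858)^(-4) = 0.28055
Numerator: $177,050.00 * 0.0858 = 15190.89
PMT = 15190.89 / 0.28055 = $54,146.83

$54,146.83


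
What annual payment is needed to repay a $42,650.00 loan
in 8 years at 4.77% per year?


Formula: PMT = PV * r / (1 - (1+r)^(-n))
Denominator: 1 - (1 + 0.0477)^(-8) = 0.311182
Numerator: $42,650.00 * 0.0477 = 2034.405
PMT = 2034.405 / 0.311182 = $6,537.67

$6,537.67


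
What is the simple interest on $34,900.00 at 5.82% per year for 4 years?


Formula: I = P * r * t
Substituting: I = $34,900.00 * 0.0582 * 4
Step: I = $34,900.00 * 0.2328
I = $8,124.72

$8,124.72


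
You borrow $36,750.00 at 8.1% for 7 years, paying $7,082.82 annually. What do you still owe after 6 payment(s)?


Formula: Balance = PV*(1+r)^k - PMT*((1+r)^k - 1)/r
Growth: (1 + 0.081)^6 = 1.595711
Accumulated factor: ((1+r)^k - 1)/r = 7.354453
Balance = $36,750.00 * 1.595711 - $7,082.82 * 7.354453
Balance = $6,552.10

$6,552.10


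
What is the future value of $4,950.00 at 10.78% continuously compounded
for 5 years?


Formula: FV = P * e^(r*t)
Exponent: r*t = 0.1078 * 5 = 0.539
e^(0.539) = 1.714292
FV = $4,950.00 * 1.714292 = $8,485.74

$8,485.74


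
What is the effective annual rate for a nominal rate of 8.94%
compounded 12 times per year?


Formula: EAR = (1 + r/m)^m - 1
Period rate: r/m = 0.0894 / 12 = 0.00745
Compounding: (1 + 0.00745)^12 = 1.093156
EAR = 1.093156 - 1 = 0.093156

0.093156


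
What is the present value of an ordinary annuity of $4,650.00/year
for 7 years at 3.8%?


Formula: PV = PMT * (1 - (1+r)^(-n)) / r
Discount factor: (1 + 0.038)^(-7) = 0.770227
Bracket: 1 - 0.770227 = 0.229773
PV = $4,650.00 * 0.229773 / 0.038 = $28,117.01

$28,117.01


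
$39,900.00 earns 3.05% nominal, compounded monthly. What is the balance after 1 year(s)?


Formula: FV = P * (1 + r/m)^(m*t)
Period rate: r/m = 0.0305 / 12 = 0.002542
Total periods: m*t = 12 * 1 = 12
Growth factor: (1 + 0.002542)^12 = 1.03093
FV = $39,900.00 * 1.03093 = $41,134.11

$41,134.11


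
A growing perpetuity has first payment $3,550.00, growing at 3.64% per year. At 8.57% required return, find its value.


Formula: PV = C / (r - g)
Spread: r - g = 0.0857 - 0.0364 = 0.0493
Substituting: PV = $3,550.00 / 0.0493
PV = $72,008.11

$72,008.11


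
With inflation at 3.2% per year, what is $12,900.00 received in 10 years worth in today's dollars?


Formula: Real value = nominal / (1 + inflation)^years
Price level: (1 + 0.032)^10 = 1.370241
Real value = $12,900.00 / 1.370241 = $9,414.40

$9,414.40


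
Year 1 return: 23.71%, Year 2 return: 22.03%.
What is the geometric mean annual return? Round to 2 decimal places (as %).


Formula: Geometric mean = ((1+r1)*(1+r2))^(1/2) - 1
Product: (1 + 0.2371) * (1 + 0.2203) = 1.2371 * 1.2203 = 1.509633
Square root: 1.509633^0.5 = 1.228671
Geometric mean = 1.228671 - 1 = 0.228671
As percentage: 22.87%

22.87%


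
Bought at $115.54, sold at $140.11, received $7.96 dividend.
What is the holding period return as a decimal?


Formula: HPR = (P1 - P0 + D) / P0
Gain: $140.11 - $115.54 + $7.96 = $32.53
HPR = $32.53 / $115.54 = 0.2815

0.2815


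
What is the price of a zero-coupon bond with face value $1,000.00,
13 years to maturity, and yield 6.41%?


Formula: Price = FV / (1 + r)^n
Substituting: Price = $1,000.00 / (1 + 0.0641)^13
Discount factor: (1.0641)^13 = 2.242703
Price = $1,000.00 / 2.242703 = $445.89

$445.89


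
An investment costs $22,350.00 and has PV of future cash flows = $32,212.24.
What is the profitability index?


Formula: PI = PV(cash flows) / initial investment
Substituting: PI = $32,212.24 / $22,350.00
PI = 1.4413

1.4413


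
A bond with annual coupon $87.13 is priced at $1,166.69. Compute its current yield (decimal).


Formula: Current yield = annual coupon / price
Substituting: CY = $87.13 / $1,166.69
CY = 0.074681

0.074681


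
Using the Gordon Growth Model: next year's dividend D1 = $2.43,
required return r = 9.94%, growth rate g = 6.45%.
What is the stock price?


Formula: P = D1 / (r - g)
Spread: r - g = 0.0994 - 0.0645 = 0.0349
Substituting: P = $2.43 / 0.0349
P = $69.63

$69.63


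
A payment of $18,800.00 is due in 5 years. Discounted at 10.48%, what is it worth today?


Formula: PV = FV / (1 + r)^n
Substituting: PV = $18,800.00 / (1 + 0.1048)^5
Discount factor: (1.1048)^5 = 1.645956
PV = $18,800.00 / 1.645956 = $11,421.93

$11,421.93


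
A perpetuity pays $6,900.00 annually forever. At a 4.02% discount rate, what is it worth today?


Formula: PV = C / r
Substituting: PV = $6,900.00 / 0.0402
PV = $171,641.79

$171,641.79


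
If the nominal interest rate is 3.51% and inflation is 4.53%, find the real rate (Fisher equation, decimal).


Formula: (1 + r_real) = (1 + r_nom) / (1 + inflation)
Substituting: (1 + r_real) = 1.0351 / 1.0453
(1 + r_real) = 0.990242
r_real = 0.990242 - 1 = -0.009758

-0.009758


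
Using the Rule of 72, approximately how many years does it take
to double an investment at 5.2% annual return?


Formula: Years ≈ 72 / r
Substituting: Years ≈ 72 / 5.2
Years ≈ 13.8

13.8 years


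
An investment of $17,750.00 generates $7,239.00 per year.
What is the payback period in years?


Formula: Payback = investment / annual cash flow
Substituting: Payback = $17,750.00 / $7,239.00
Payback = 2.452 years

2.452 years


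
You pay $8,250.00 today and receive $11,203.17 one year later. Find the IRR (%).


Formula: IRR = C1/C0 - 1
Substituting: IRR = $11,203.17 / $8,250.00 - 1
Ratio: 1.35796 - 1 = 0.35796
IRR = 35.796%

35.796%


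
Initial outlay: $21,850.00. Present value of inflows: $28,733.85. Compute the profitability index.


Formula: PI = PV(cash flows) / initial investment
Substituting: PI = $28,733.85 / $21,850.00
PI = 1.3151

1.3151


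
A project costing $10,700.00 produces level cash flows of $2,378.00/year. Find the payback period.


Formula: Payback = investment / annual cash flow
Substituting: Payback = $10,700.00 / $2,378.00
Payback = 4.4996 years

4.4996 years


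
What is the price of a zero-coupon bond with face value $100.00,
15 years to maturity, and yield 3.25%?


Formula: Price = FV / (1 + r)^n
Substituting: Price = $100.00 / (1 + 0.0325)^15
Discount factor: (1.0325)^15 = 1.615663
Price = $100.00 / 1.615663 = $61.89

$61.89


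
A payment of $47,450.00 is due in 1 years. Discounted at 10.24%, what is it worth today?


Formula: PV = FV / (1 + r)^n
Substituting: PV = $47,450.00 / (1 + 0.1024)^1
Discount factor: (1.1024)^1 = 1.1024
PV = $47,450.00 / 1.1024 = $43,042.45

$43,042.45


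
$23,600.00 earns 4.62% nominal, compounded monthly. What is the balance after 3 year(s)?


Formula: FV = P * (1 + r/m)^(m*t)
Period rate: r/m = 0.0462 / 12 = 0.00385
Total periods: m*t = 12 * 3 = 36
Growth factor: (1 + 0.00385)^36 = 1.148359
FV = $23,600.00 * 1.148359 = $27,101.27

$27,101.27


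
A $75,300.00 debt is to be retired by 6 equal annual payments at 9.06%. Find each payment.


Formula: PMT = PV * r / (1 - (1+r)^(-n))
Denominator: 1 - (1 + 0.0906)^(-6) = 0.405698
Numerator: $75,300.00 * 0.0906 = 6822.18
PMT = 6822.18 / 0.405698 = $16,815.90

$16,815.90


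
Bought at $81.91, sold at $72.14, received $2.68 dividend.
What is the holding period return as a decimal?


Formula: HPR = (P1 - P0 + D) / P0
Gain: $72.14 - $81.91 + $2.68 = -$7.09
HPR = -$7.09 / $81.91 = -0.0866

-0.0866


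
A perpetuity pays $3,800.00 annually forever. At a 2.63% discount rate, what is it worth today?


Formula: PV = C / r
Substituting: PV = $3,800.00 / 0.0263
PV = $144,486.69

$144,486.69


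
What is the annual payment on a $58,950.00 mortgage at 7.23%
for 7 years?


Formula: PMT = PV * r / (1 - (1+r)^(-n))
Denominator: 1 - (1 + 0.0723)^(-7) = 0.386541
Numerator: $58,950.00 * 0.0723 = 4262.085
PMT = 4262.085 / 0.386541 = $11,026.23

$11,026.23


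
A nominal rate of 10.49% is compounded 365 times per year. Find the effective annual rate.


Formula: EAR = (1 + r/m)^m - 1
Period rate: r/m = 0.1049 / 365 = 0.000287
Compounding: (1 + 0.000287)^365 = 1.110583
EAR = 1.110583 - 1 = 0.110583

0.110583


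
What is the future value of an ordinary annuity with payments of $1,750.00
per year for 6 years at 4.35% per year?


Formula: FV = PMT * ((1+r)^n - 1) / r
Growth factor: (1 + 0.0435)^6 = 1.291085
Numerator: 1.291085 - 1 = 0.291085
FV = $1,750.00 * 0.291085 / 0.0435 = $11,710.30

$11,710.30


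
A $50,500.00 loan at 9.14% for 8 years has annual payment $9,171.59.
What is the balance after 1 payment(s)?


Formula: Balance = PV*(1+r)^k - PMT*((1+r)^k - 1)/r
Growth: (1 + 0.0914)^1 = 1.0914
Accumulated factor: ((1+r)^k - 1)/r = 1.0
Balance = $50,500.00 * 1.0914 - $9,171.59 * 1.0
Balance = $45,944.11

$45,944.11


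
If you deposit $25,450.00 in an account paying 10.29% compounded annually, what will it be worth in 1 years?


Formula: FV = P * (1 + r)^n
Substituting: FV = $25,450.00 * (1 + 0.1029)^1
Growth factor: (1.1029)^1 = 1.1029
FV = $25,450.00 * 1.1029 = $28,068.81

$28,068.81


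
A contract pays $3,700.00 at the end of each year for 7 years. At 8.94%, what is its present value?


Formula: PV = PMT * (1 - (1+r)^(-n)) / r
Discount factor: (1 + 0.0894)^(-7) = 0.549147
Bracket: 1 - 0.549147 = 0.450853
PV = $3,700.00 * 0.450853 / 0.0894 = $18,659.48

$18,659.48


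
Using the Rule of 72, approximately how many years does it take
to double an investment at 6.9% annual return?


Formula: Years ≈ 72 / r
Substituting: Years ≈ 72 / 6.9
Years ≈ 10.4

10.4 years


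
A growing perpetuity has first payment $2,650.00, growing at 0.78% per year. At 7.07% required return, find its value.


Formula: PV = C / (r - g)
Spread: r - g = 0.0707 - 0.0078 = 0.0629
Substituting: PV = $2,650.00 / 0.0629
PV = $42,130.37

$42,130.37


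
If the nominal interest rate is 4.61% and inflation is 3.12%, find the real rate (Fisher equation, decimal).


Formula: (1 + r_real) = (1 + r_nom) / (1 + inflation)
Substituting: (1 + r_real) = 1.0461 / 1.0312
(1 + r_real) = 1.014449
r_real = 1.014449 - 1 = 0.014449

0.014449


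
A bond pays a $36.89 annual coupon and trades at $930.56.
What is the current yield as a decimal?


Formula: Current yield = annual coupon / price
Substituting: CY = $36.89 / $930.56
CY = 0.039643

0.039643


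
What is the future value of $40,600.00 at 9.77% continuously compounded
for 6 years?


Formula: FV = P * e^(r*t)
Exponent: r*t = 0.0977 * 6 = 0.5862
e^(0.5862) = 1.797146
FV = $40,600.00 * 1.797146 = $72,964.14

$72,964.14


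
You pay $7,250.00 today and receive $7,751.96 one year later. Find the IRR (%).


Formula: IRR = C1/C0 - 1
Substituting: IRR = $7,751.96 / $7,250.00 - 1
Ratio: 1.069236 - 1 = 0.069236
IRR = 6.9236%

6.9236%


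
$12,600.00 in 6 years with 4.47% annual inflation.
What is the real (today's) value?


Formula: Real value = nominal / (1 + inflation)^years
Price level: (1 + 0.0447)^6 = 1.300019
Real value = $12,600.00 / 1.300019 = $9,692.17

$9,692.17


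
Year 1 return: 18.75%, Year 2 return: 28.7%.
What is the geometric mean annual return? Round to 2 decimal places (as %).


Formula: Geometric mean = ((1+r1)*(1+r2))^(1/2) - 1
Product: (1 + 0.1875) * (1 + 0.287) = 1.1875 * 1.287 = 1.528312
Square root: 1.528312^0.5 = 1.236249
Geometric mean = 1.236249 - 1 = 0.236249
As percentage: 23.62%

23.62%


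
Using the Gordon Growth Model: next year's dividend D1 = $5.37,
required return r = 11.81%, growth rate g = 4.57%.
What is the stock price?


Formula: P = D1 / (r - g)
Spread: r - g = 0.1181 - 0.0457 = 0.0724
Substituting: P = $5.37 / 0.0724
P = $74.17

$74.17


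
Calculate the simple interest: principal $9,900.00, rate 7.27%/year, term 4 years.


Formula: I = P * r * t
Substituting: I = $9,900.00 * 0.0727 * 4
Step: I = $9,900.00 * 0.2908
I = $2,878.92

$2,878.92


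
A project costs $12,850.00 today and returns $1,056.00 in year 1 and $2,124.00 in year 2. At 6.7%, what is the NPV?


Formula: NPV = C0 + C1/(1+r) + C2/(1+r)^2
Discount C1: $1,056.00 / (1 + 0.067) = $989.69
Discount C2: $2,124.00 / (1 + 0.067)^2 = $1,865.63
NPV = -$12,850.00 + $989.69 + $1,865.63 = -$9,994.68

-$9,994.68


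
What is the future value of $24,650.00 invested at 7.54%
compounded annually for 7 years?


Formula: FV = P * (1 + r)^n
Substituting: FV = $24,650.00 * (1 + 0.0754)^7
Growth factor: (1.0754)^7 = 1.663375
FV = $24,650.00 * 1.663375 = $41,002.20

$41,002.20


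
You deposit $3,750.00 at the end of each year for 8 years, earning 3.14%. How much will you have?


Formula: FV = PMT * ((1+r)^n - 1) / r
Growth factor: (1 + 0.0314)^8 = 1.28061
Numerator: 1.28061 - 1 = 0.28061
FV = $3,750.00 * 0.28061 / 0.0314 = $33,512.39

$33,512.39


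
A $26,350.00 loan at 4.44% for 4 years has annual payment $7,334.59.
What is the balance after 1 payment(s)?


Formula: Balance = PV*(1+r)^k - PMT*((1+r)^k - 1)/r
Growth: (1 + 0.0444)^1 = 1.0444
Accumulated factor: ((1+r)^k - 1)/r = 1.0
Balance = $26,350.00 * 1.0444 - $7,334.59 * 1.0
Balance = $20,185.35

$20,185.35


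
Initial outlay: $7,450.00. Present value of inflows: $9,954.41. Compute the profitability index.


Formula: PI = PV(cash flows) / initial investment
Substituting: PI = $9,954.41 / $7,450.00
PI = 1.3362

1.3362


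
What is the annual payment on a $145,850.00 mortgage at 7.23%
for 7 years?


Formula: PMT = PV * r / (1 - (1+r)^(-n))
Denominator: 1 - (1 + 0.0723)^(-7) = 0.386541
Numerator: $145,850.00 * 0.0723 = 10544.955
PMT = 10544.955 / 0.386541 = $27,280.33

$27,280.33


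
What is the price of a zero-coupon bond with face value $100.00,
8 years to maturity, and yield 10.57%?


Formula: Price = FV / (1 + r)^n
Substituting: Price = $100.00 / (1 + 0.1057)^8
Discount factor: (1.1057)^8 = 2.234079
Price = $100.00 / 2.234079 = $44.76

$44.76


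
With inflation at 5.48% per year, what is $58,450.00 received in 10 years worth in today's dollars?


Formula: Real value = nominal / (1 + inflation)^years
Price level: (1 + 0.0548)^10 = 1.704909
Real value = $58,450.00 / 1.704909 = $34,283.35

$34,283.35


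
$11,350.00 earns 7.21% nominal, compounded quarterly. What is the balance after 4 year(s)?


Formula: FV = P * (1 + r/m)^(m*t)
Period rate: r/m = 0.0721 / 4 = 0.018025
Total periods: m*t = 4 * 4 = 16
Growth factor: (1 + 0.018025)^16 = 1.330868
FV = $11,350.00 * 1.330868 = $15,105.36

$15,105.36


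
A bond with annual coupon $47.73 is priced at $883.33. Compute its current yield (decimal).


Formula: Current yield = annual coupon / price
Substituting: CY = $47.73 / $883.33
CY = 0.054034

0.054034


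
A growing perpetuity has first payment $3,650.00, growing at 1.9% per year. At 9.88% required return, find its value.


Formula: PV = C / (r - g)
Spread: r - g = 0.0988 - 0.019 = 0.0798
Substituting: PV = $3,650.00 / 0.0798
PV = $45,739.35

$45,739.35


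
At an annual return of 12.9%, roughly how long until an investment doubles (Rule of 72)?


Formula: Years ≈ 72 / r
Substituting: Years ≈ 72 / 12.9
Years ≈ 5.6

5.6 years


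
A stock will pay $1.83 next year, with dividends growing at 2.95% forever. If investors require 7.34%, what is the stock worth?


Formula: P = D1 / (r - g)
Spread: r - g = 0.0734 - 0.0295 = 0.0439
Substituting: P = $1.83 / 0.0439
P = $41.69

$41.69


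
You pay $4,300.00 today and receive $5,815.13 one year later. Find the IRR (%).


Formula: IRR = C1/C0 - 1
Substituting: IRR = $5,815.13 / $4,300.00 - 1
Ratio: 1.352356 - 1 = 0.352356
IRR = 35.2356%

35.2356%


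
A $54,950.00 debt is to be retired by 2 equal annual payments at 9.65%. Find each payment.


Formula: PMT = PV * r / (1 - (1+r)^(-n))
Denominator: 1 - (1 + 0.0965)^(-2) = 0.168269
Numerator: $54,950.00 * 0.0965 = 5302.675
PMT = 5302.675 / 0.168269 = $31,513.03

$31,513.03


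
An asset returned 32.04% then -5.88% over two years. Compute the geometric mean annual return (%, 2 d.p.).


Formula: Geometric mean = ((1+r1)*(1+r2))^(1/2) - 1
Product: (1 + 0.3204) * (1 + -0.0588) = 1.3204 * 0.9412 = 1.24276
Square root: 1.24276^0.5 = 1.114792
Geometric mean = 1.114792 - 1 = 0.114792
As percentage: 11.48%

11.48%


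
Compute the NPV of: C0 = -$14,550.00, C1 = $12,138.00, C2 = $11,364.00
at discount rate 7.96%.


Formula: NPV = C0 + C1/(1+r) + C2/(1+r)^2
Discount C1: $12,138.00 / (1 + 0.0796) = $11,243.05
Discount C2: $11,364.00 / (1 + 0.0796)^2 = $9,750.02
NPV = -$14,550.00 + $11,243.05 + $9,750.02 = $6,443.07

$6,443.07


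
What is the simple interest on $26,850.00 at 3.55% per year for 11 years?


Formula: I = P * r * t
Substituting: I = $26,850.00 * 0.0355 * 11
Step: I = $26,850.00 * 0.3905
I = $10,484.93

$10,484.93


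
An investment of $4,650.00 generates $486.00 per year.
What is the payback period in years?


Formula: Payback = investment / annual cash flow
Substituting: Payback = $4,650.00 / $486.00
Payback = 9.5679 years

9.5679 years


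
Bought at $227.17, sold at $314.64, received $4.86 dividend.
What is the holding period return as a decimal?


Formula: HPR = (P1 - P0 + D) / P0
Gain: $314.64 - $227.17 + $4.86 = $92.33
HPR = $92.33 / $227.17 = 0.4064

0.4064


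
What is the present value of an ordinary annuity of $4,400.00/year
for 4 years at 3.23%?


Formula: PV = PMT * (1 - (1+r)^(-n)) / r
Discount factor: (1 + 0.0323)^(-4) = 0.880595
Bracket: 1 - 0.880595 = 0.119405
PV = $4,400.00 * 0.119405 / 0.0323 = $16,265.68

$16,265.68


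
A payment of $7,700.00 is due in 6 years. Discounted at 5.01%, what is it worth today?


Formula: PV = FV / (1 + r)^n
Substituting: PV = $7,700.00 / (1 + 0.0501)^6
Discount factor: (1.0501)^6 = 1.340862
PV = $7,700.00 / 1.340862 = $5,742.58

$5,742.58


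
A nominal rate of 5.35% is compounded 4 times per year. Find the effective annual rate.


Formula: EAR = (1 + r/m)^m - 1
Period rate: r/m = 0.0535 / 4 = 0.013375
Compounding: (1 + 0.013375)^4 = 1.054583
EAR = 1.054583 - 1 = 0.054583

0.054583


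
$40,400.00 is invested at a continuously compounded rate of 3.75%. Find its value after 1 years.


Formula: FV = P * e^(r*t)
Exponent: r*t = 0.0375 * 1 = 0.0375
e^(0.0375) = 1.038212
FV = $40,400.00 * 1.038212 = $41,943.76

$41,943.76


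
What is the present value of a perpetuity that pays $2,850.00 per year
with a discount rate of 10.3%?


Formula: PV = C / r
Substituting: PV = $2,850.00 / 0.103
PV = $27,669.90

$27,669.90


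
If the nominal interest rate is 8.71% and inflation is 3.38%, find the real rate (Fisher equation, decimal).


Formula: (1 + r_real) = (1 + r_nom) / (1 + inflation)
Substituting: (1 + r_real) = 1.0871 / 1.0338
(1 + r_real) = 1.051557
r_real = 1.051557 - 1 = 0.051557

0.051557


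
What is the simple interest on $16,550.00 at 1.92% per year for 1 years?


Formula: I = P * r * t
Substituting: I = $16,550.00 * 0.0192 * 1
Step: I = $16,550.00 * 0.0192
I = $317.76

$317.76


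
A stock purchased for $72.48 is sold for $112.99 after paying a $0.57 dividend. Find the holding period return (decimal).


Formula: HPR = (P1 - P0 + D) / P0
Gain: $112.99 - $72.48 + $0.57 = $41.08
HPR = $41.08 / $72.48 = 0.5668

0.5668


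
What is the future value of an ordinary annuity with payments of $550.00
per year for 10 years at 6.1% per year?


Formula: FV = PMT * ((1+r)^n - 1) / r
Growth factor: (1 + 0.061)^10 = 1.807814
Numerator: 1.807814 - 1 = 0.807814
FV = $550.00 * 0.807814 / 0.061 = $7,283.57

$7,283.57
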